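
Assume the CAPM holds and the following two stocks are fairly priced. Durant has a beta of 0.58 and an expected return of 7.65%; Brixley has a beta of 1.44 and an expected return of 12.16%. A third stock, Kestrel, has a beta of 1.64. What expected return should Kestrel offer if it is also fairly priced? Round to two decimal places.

13.21%

MRP (SML slope) = (12.16% − 7.65%) / (1.44 − 0.58) = 4.51% / 0.86 = 5.2442%
R_f (intercept) = 7.65% − 0.58 × 5.2442% = 4.6084%
E(R_Kestrel) = R_f + β × MRP = 4.6084% + 1.64 × 5.2442% = 13.21%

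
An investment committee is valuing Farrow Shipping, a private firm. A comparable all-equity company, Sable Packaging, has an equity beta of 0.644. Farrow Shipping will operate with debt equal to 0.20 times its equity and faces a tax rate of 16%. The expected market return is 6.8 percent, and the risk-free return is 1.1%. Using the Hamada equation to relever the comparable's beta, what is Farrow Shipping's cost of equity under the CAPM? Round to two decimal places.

5.39%

β_L = β_U × [1 + (1 − t)(D/E)] = 0.644 × [1 + (1 − 0.16) × 0.20]
    = 0.644 × [1 + 0.84 × 0.20] = 0.644 × 1.1680 = 0.7522
MRP = 6.8% − 1.1% = 5.70%
E(R) = R_f + β_L × MRP = 1.1% + 0.7522 × 5.7% = 5.39%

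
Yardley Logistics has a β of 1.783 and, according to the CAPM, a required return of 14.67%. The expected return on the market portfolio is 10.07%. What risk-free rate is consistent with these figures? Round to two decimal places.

E(R) = R_f + β(E(R_m) − R_f) = R_f(1 − β) + β·E(R_m)
14.67% = R_f × (1 − 1.783) + 1.783 × 10.07%
14.67% = R_f × -0.783 + 17.95481%
R_f = (14.67% − 17.95481%) / -0.783 = 4.20%

4.20%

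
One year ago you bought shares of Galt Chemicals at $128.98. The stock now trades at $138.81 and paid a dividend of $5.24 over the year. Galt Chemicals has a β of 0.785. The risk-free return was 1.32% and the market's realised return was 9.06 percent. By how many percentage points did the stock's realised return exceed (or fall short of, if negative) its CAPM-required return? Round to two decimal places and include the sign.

+4.29%

Realised HPR = (P1 + D1 − P0) / P0 = (138.81 + 5.24 − 128.98) / 128.98 = 15.07 / 128.98 = 11.6840%
MRP = 9.06% − 1.32% = 7.74%
CAPM required = R_f + β·MRP = 1.32% + 0.785 × 7.74% = 7.39590%
α = realised − required = 11.6840% − 7.39590% = +4.29%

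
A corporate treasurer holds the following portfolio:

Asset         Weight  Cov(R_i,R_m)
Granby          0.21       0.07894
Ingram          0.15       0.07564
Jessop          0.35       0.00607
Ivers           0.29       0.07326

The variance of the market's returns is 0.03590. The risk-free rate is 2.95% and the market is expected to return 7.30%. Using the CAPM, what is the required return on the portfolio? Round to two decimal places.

β_Granby = 0.07894 / 0.03590 = 2.1989
β_Ingram = 0.07564 / 0.03590 = 2.1070
β_Jessop = 0.00607 / 0.03590 = 0.1691
β_Ivers = 0.07326 / 0.03590 = 2.0407
β_P = Σ w_i β_i = 0.21×2.1989 + 0.15×2.1070 + 0.35×0.1691 + 0.29×2.0407 = 1.4288
MRP = 7.30% − 2.95% = 4.35%
E(R_P) = R_f + β_P × MRP = 2.95% + 1.4288 × 4.35% = 9.17%

9.17%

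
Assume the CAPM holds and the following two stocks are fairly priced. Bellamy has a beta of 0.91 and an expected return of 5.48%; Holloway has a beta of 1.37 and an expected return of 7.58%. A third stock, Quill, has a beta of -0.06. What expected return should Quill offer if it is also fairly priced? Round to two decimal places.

MRP (SML slope) = (7.58% − 5.48%) / (1.37 − 0.91) = 2.10% / 0.46 = 4.5652%
R_f (intercept) = 5.48% − 0.91 × 4.5652% = 1.3257%
E(R_Quill) = R_f + β × MRP = 1.3257% + -0.06 × 4.5652% = 1.05%

1.05%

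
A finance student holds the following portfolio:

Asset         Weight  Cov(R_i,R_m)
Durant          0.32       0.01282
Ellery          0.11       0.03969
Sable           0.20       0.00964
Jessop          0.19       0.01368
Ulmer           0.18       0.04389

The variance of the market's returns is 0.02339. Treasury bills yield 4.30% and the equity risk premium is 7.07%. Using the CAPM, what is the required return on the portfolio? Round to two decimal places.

10.62%

β_Durant = 0.01282 / 0.02339 = 0.5481
β_Ellery = 0.03969 / 0.02339 = 1.6969
β_Sable = 0.00964 / 0.02339 = 0.4121
β_Jessop = 0.01368 / 0.02339 = 0.5849
β_Ulmer = 0.04389 / 0.02339 = 1.8764
β_P = Σ w_i β_i = 0.32×0.5481 + 0.11×1.6969 + 0.20×0.4121 + 0.19×0.5849 + 0.18×1.8764 = 0.8934
E(R_P) = R_f + β_P × MRP = 4.30% + 0.8934 × 7.07% = 10.62%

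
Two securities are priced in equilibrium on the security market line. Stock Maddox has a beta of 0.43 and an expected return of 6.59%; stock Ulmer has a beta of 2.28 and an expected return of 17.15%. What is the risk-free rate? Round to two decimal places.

4.14%

Both satisfy E(R) = R_f + β·MRP, so the slope of the SML is
MRP = (17.15% − 6.59%) / (2.28 − 0.43) = 10.56% / 1.85 = 5.7081%
R_f = E(R_Maddox) − β_Maddox·MRP = 6.59% − 0.43 × 5.7081% = 4.1355%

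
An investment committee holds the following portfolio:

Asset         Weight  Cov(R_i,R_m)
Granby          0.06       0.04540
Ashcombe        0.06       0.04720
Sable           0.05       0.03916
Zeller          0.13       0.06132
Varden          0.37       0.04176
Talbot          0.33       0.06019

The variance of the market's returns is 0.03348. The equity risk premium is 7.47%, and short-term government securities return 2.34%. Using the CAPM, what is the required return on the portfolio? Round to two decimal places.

β_Granby = 0.04540 / 0.03348 = 1.3560
β_Ashcombe = 0.04720 / 0.03348 = 1.4098
β_Sable = 0.03916 / 0.03348 = 1.1697
β_Zeller = 0.06132 / 0.03348 = 1.8315
β_Varden = 0.04176 / 0.03348 = 1.2473
β_Talbot = 0.06019 / 0.03348 = 1.7978
β_P = Σ w_i β_i = 0.06×1.3560 + 0.06×1.4098 + 0.05×1.1697 + 0.13×1.8315 + 0.37×1.2473 + 0.33×1.7978 = 1.5173
E(R_P) = R_f + β_P × MRP = 2.34% + 1.5173 × 7.47% = 13.67%

13.67%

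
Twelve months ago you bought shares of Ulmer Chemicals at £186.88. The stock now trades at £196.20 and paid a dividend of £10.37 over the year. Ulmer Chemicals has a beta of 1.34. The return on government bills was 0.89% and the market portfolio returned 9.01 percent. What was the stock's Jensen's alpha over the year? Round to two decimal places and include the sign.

-1.23%

Realised HPR = (P1 + D1 − P0) / P0 = (196.20 + 10.37 − 186.88) / 186.88 = 19.69 / 186.88 = 10.5362%
MRP = 9.01% − 0.89% = 8.12%
CAPM required = R_f + β·MRP = 0.89% + 1.34 × 8.12% = 11.7708%
α = realised − required = 10.5362% − 11.7708% = -1.23%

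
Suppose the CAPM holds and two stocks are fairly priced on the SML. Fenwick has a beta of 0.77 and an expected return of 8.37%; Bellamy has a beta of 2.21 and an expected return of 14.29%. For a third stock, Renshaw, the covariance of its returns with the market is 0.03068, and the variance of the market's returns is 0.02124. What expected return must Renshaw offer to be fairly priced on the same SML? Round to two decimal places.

11.14%

MRP = (14.29% − 8.37%) / (2.21 − 0.77) = 4.1111%
R_f = 8.37% − 0.77 × 4.1111% = 5.2045%
β_Renshaw = Cov / Var(R_m) = 0.03068 / 0.02124 = 1.4444
E(R_Renshaw) = R_f + β × MRP = 5.2045% + 1.4444 × 4.1111% = 11.14%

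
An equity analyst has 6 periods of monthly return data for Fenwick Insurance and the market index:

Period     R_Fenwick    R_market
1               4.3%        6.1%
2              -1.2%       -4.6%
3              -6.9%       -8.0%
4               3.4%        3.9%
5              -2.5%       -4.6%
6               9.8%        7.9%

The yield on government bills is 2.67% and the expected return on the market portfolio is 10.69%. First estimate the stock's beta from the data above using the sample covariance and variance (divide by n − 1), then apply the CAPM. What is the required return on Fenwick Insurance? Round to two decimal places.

9.50%

Mean R_i = (4.3 − 1.2 − 6.9 + 3.4 − 2.5 + 9.8) / 6 = 1.1500%
Mean R_m = (6.1 − 4.6 − 8.0 + 3.9 − 4.6 + 7.9) / 6 = 0.1167%
Σ(R_i − R̄_i)(R_m − R̄_m) = 188.3250  ⇒  Cov = 188.3250 / 5 = 37.6650
Σ(R_m − R̄_m)² = 221.0683  ⇒  Var(R_m) = 221.0683 / 5 = 44.2137
β = Cov / Var(R_m) = 37.6650 / 44.2137 = 0.8519
MRP = 10.69% − 2.67% = 8.02%
E(R) = R_f + β × MRP = 2.67% + 0.8519 × 8.02% = 9.50%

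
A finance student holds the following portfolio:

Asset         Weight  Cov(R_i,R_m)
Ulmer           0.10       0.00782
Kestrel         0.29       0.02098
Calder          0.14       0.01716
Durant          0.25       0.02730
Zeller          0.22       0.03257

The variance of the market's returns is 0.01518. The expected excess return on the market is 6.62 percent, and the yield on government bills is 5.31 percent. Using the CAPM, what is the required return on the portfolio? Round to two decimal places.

15.45%

β_Ulmer = 0.00782 / 0.01518 = 0.5152
β_Kestrel = 0.02098 / 0.01518 = 1.3821
β_Calder = 0.01716 / 0.01518 = 1.1304
β_Durant = 0.02730 / 0.01518 = 1.7984
β_Zeller = 0.03257 / 0.01518 = 2.1456
β_P = Σ w_i β_i = 0.10×0.5152 + 0.29×1.3821 + 0.14×1.1304 + 0.25×1.7984 + 0.22×2.1456 = 1.5322
E(R_P) = R_f + β_P × MRP = 5.31% + 1.5322 × 6.62% = 15.45%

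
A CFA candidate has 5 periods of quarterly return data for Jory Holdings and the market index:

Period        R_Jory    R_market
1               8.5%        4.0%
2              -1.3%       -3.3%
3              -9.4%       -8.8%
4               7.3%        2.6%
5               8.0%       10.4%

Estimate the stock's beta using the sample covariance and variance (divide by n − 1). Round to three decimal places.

Mean R_i = (8.5 − 1.3 − 9.4 + 7.3 + 8.0) / 5 = 2.6200%
Mean R_m = (4.0 − 3.3 − 8.8 + 2.6 + 10.4) / 5 = 0.9800%
Σ(R_i − R̄_i)(R_m − R̄_m) = 210.3520  ⇒  Cov = 210.3520 / 4 = 52.5880
Σ(R_m − R̄_m)² = 214.4480  ⇒  Var(R_m) = 214.4480 / 4 = 53.6120
β = Cov / Var(R_m) = 52.5880 / 53.6120 = 0.9809

0.981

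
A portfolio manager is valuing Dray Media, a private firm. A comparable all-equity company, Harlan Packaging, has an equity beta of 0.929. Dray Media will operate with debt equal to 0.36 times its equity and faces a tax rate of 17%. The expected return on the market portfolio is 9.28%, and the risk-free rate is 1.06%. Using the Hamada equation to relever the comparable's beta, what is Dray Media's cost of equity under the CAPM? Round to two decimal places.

β_L = β_U × [1 + (1 − t)(D/E)] = 0.929 × [1 + (1 − 0.17) × 0.36]
    = 0.929 × [1 + 0.83 × 0.36] = 0.929 × 1.2988 = 1.2066
MRP = 9.28% − 1.06% = 8.22%
E(R) = R_f + β_L × MRP = 1.06% + 1.2066 × 8.22% = 10.98%

10.98%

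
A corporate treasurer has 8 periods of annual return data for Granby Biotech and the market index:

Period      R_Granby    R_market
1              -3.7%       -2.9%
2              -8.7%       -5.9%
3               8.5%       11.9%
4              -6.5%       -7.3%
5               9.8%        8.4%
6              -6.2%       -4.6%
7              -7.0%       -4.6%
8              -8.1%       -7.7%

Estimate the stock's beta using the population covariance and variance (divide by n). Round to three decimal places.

Mean R_i = (-3.7 − 8.7 + 8.5 − 6.5 + 9.8 − 6.2 − 7.0 − 8.1) / 8 = -2.7375%
Mean R_m = (-2.9 − 5.9 + 11.9 − 7.3 + 8.4 − 4.6 − 4.6 − 7.7) / 8 = -1.5875%
Σ(R_i − R̄_i)(R_m − R̄_m) = 381.3038  ⇒  Cov = 381.3038 / 8 = 47.6630
Σ(R_m − R̄_m)² = 390.1288  ⇒  Var(R_m) = 390.1288 / 8 = 48.7661
β = Cov / Var(R_m) = 47.6630 / 48.7661 = 0.9774

0.977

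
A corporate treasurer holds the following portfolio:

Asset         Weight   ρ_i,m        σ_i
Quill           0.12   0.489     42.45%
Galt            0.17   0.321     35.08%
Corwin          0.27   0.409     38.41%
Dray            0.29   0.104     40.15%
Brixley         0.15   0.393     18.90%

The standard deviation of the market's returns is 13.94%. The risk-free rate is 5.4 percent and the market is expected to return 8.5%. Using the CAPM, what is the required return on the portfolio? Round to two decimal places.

β_Quill = 0.489 × 42.45% / 13.94% = 1.4891
β_Galt = 0.321 × 35.08% / 13.94% = 0.8078
β_Corwin = 0.409 × 38.41% / 13.94% = 1.1270
β_Dray = 0.104 × 40.15% / 13.94% = 0.2995
β_Brixley = 0.393 × 18.90% / 13.94% = 0.5328
β_P = Σ w_i β_i = 0.12×1.4891 + 0.17×0.8078 + 0.27×1.1270 + 0.29×0.2995 + 0.15×0.5328 = 0.7871
MRP = 8.5% − 5.4% = 3.10%
E(R_P) = R_f + β_P × MRP = 5.4% + 0.7871 × 3.1% = 7.84%

7.84%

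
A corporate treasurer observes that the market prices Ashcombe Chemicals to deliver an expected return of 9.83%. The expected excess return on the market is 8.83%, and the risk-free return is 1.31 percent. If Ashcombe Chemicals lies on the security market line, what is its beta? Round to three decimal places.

β = (E(R) − R_f) / MRP = (9.83% − 1.31%) / 8.83% = 8.52% / 8.83% = 0.965

0.965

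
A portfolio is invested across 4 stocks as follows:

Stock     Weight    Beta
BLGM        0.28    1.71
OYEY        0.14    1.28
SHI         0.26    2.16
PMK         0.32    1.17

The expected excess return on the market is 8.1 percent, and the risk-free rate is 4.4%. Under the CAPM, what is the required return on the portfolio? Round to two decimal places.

17.31%

β_P = Σ w_i β_i = 0.28×1.71 + 0.14×1.28 + 0.26×2.16 + 0.32×1.17 = 1.5940
E(R_P) = R_f + β_P × MRP = 4.4% + 1.5940 × 8.1% = 17.31%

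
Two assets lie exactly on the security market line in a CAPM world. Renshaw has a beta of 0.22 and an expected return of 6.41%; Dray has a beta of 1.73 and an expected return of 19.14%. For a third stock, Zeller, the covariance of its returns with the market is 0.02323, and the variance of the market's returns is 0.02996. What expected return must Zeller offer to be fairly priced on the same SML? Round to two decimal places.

MRP = (19.14% − 6.41%) / (1.73 − 0.22) = 8.4305%
R_f = 6.41% − 0.22 × 8.4305% = 4.5553%
β_Zeller = Cov / Var(R_m) = 0.02323 / 0.02996 = 0.7754
E(R_Zeller) = R_f + β × MRP = 4.5553% + 0.7754 × 8.4305% = 11.09%

11.09%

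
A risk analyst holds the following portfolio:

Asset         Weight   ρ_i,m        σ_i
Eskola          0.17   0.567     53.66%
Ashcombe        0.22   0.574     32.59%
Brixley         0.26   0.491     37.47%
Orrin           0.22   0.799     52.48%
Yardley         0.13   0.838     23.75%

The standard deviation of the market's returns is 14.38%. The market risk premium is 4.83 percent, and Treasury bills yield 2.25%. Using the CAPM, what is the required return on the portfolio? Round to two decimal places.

β_Eskola = 0.567 × 53.66% / 14.38% = 2.1158
β_Ashcombe = 0.574 × 32.59% / 14.38% = 1.3009
β_Brixley = 0.491 × 37.47% / 14.38% = 1.2794
β_Orrin = 0.799 × 52.48% / 14.38% = 2.9160
β_Yardley = 0.838 × 23.75% / 14.38% = 1.3840
β_P = Σ w_i β_i = 0.17×2.1158 + 0.22×1.3009 + 0.26×1.2794 + 0.22×2.9160 + 0.13×1.3840 = 1.8000
E(R_P) = R_f + β_P × MRP = 2.25% + 1.8000 × 4.83% = 10.94%

10.94%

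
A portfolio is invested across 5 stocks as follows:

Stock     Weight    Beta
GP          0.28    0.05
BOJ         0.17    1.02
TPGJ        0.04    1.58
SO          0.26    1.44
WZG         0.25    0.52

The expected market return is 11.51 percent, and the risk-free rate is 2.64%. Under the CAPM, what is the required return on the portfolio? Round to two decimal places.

β_P = Σ w_i β_i = 0.28×0.05 + 0.17×1.02 + 0.04×1.58 + 0.26×1.44 + 0.25×0.52 = 0.7550
MRP = 11.51% − 2.64% = 8.87%
E(R_P) = R_f + β_P × MRP = 2.64% + 0.7550 × 8.87% = 9.34%

9.34%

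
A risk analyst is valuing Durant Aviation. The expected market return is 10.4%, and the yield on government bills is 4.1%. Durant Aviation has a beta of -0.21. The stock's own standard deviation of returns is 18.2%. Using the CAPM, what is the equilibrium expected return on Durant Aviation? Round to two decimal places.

Market risk premium = E(R_m) − R_f = 10.4% − 4.1% = 6.30%
E(R) = R_f + β × MRP = 4.1% + -0.21 × 6.3% = 2.78%

2.78%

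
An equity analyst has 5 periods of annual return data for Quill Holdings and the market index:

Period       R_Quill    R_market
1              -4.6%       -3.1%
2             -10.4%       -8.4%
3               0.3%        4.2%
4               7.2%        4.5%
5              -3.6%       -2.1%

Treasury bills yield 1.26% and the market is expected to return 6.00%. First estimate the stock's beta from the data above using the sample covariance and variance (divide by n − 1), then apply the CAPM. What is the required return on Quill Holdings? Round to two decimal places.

Mean R_i = (-4.6 − 10.4 + 0.3 + 7.2 − 3.6) / 5 = -2.2200%
Mean R_m = (-3.1 − 8.4 + 4.2 + 4.5 − 2.1) / 5 = -0.9800%
Σ(R_i − R̄_i)(R_m − R̄_m) = 131.9620  ⇒  Cov = 131.9620 / 4 = 32.9905
Σ(R_m − R̄_m)² = 117.6680  ⇒  Var(R_m) = 117.6680 / 4 = 29.4170
β = Cov / Var(R_m) = 32.9905 / 29.4170 = 1.1215
MRP = 6.00% − 1.26% = 4.74%
E(R) = R_f + β × MRP = 1.26% + 1.1215 × 4.74% = 6.58%

6.58%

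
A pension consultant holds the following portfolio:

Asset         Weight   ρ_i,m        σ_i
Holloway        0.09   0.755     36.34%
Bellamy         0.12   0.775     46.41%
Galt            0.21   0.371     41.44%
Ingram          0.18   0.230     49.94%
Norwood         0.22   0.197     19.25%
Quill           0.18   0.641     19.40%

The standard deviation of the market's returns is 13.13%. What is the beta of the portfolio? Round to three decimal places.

1.154

β_Holloway = 0.755 × 36.34% / 13.13% = 2.0896
β_Bellamy = 0.775 × 46.41% / 13.13% = 2.7394
β_Galt = 0.371 × 41.44% / 13.13% = 1.1709
β_Ingram = 0.230 × 49.94% / 13.13% = 0.8748
β_Norwood = 0.197 × 19.25% / 13.13% = 0.2888
β_Quill = 0.641 × 19.40% / 13.13% = 0.9471
β_P = Σ w_i β_i = 0.09×2.0896 + 0.12×2.7394 + 0.21×1.1709 + 0.18×0.8748 + 0.22×0.2888 + 0.18×0.9471 = 1.1542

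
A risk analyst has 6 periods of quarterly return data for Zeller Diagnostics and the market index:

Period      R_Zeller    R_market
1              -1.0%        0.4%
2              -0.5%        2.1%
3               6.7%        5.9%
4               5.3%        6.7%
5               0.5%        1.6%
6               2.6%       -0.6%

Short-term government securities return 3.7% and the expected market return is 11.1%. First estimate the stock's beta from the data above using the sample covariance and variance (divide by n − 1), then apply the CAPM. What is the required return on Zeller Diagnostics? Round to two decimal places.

Mean R_i = (-1.0 − 0.5 + 6.7 + 5.3 + 0.5 + 2.6) / 6 = 2.2667%
Mean R_m = (0.4 + 2.1 + 5.9 + 6.7 + 1.6 − 0.6) / 6 = 2.6833%
Σ(R_i − R̄_i)(R_m − R̄_m) = 36.3367  ⇒  Cov = 36.3367 / 5 = 7.2673
Σ(R_m − R̄_m)² = 43.9883  ⇒  Var(R_m) = 43.9883 / 5 = 8.7977
β = Cov / Var(R_m) = 7.2673 / 8.7977 = 0.8260
MRP = 11.1% − 3.7% = 7.40%
E(R) = R_f + β × MRP = 3.7% + 0.8260 × 7.4% = 9.81%

9.81%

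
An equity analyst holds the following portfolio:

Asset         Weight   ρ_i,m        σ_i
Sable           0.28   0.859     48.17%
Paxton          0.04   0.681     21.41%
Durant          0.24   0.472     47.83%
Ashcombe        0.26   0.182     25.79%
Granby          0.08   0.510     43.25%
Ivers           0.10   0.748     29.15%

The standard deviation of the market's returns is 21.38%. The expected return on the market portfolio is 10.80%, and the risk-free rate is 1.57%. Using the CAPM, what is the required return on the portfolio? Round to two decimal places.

11.39%

β_Sable = 0.859 × 48.17% / 21.38% = 1.9354
β_Paxton = 0.681 × 21.41% / 21.38% = 0.6820
β_Durant = 0.472 × 47.83% / 21.38% = 1.0559
β_Ashcombe = 0.182 × 25.79% / 21.38% = 0.2195
β_Granby = 0.510 × 43.25% / 21.38% = 1.0317
β_Ivers = 0.748 × 29.15% / 21.38% = 1.0198
β_P = Σ w_i β_i = 0.28×1.9354 + 0.04×0.6820 + 0.24×1.0559 + 0.26×0.2195 + 0.08×1.0317 + 0.10×1.0198 = 1.0642
MRP = 10.80% − 1.57% = 9.23%
E(R_P) = R_f + β_P × MRP = 1.57% + 1.0642 × 9.23% = 11.39%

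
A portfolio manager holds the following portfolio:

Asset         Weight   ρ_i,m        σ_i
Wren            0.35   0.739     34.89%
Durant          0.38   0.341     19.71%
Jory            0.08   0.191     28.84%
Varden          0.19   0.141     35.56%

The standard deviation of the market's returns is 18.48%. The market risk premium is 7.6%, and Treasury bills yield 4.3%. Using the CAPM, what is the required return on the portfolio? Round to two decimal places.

9.63%

β_Wren = 0.739 × 34.89% / 18.48% = 1.3952
β_Durant = 0.341 × 19.71% / 18.48% = 0.3637
β_Jory = 0.191 × 28.84% / 18.48% = 0.2981
β_Varden = 0.141 × 35.56% / 18.48% = 0.2713
β_P = Σ w_i β_i = 0.35×1.3952 + 0.38×0.3637 + 0.08×0.2981 + 0.19×0.2713 = 0.7019
E(R_P) = R_f + β_P × MRP = 4.3% + 0.7019 × 7.6% = 9.63%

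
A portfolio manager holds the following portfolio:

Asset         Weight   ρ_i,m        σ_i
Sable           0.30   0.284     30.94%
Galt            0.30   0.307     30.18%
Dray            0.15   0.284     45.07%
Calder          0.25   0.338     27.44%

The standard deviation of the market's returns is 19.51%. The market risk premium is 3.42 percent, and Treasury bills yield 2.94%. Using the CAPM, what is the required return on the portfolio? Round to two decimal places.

4.63%

β_Sable = 0.284 × 30.94% / 19.51% = 0.4504
β_Galt = 0.307 × 30.18% / 19.51% = 0.4749
β_Dray = 0.284 × 45.07% / 19.51% = 0.6561
β_Calder = 0.338 × 27.44% / 19.51% = 0.4754
β_P = Σ w_i β_i = 0.30×0.4504 + 0.30×0.4749 + 0.15×0.6561 + 0.25×0.4754 = 0.4949
E(R_P) = R_f + β_P × MRP = 2.94% + 0.4949 × 3.42% = 4.63%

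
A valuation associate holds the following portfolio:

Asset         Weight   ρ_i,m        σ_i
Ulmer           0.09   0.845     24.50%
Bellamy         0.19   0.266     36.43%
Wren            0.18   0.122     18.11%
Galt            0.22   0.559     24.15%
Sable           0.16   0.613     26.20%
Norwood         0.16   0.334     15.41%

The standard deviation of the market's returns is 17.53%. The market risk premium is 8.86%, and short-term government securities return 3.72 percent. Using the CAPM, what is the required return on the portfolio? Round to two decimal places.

β_Ulmer = 0.845 × 24.50% / 17.53% = 1.1810
β_Bellamy = 0.266 × 36.43% / 17.53% = 0.5528
β_Wren = 0.122 × 18.11% / 17.53% = 0.1260
β_Galt = 0.559 × 24.15% / 17.53% = 0.7701
β_Sable = 0.613 × 26.20% / 17.53% = 0.9162
β_Norwood = 0.334 × 15.41% / 17.53% = 0.2936
β_P = Σ w_i β_i = 0.09×1.1810 + 0.19×0.5528 + 0.18×0.1260 + 0.22×0.7701 + 0.16×0.9162 + 0.16×0.2936 = 0.5970
E(R_P) = R_f + β_P × MRP = 3.72% + 0.5970 × 8.86% = 9.01%

9.01%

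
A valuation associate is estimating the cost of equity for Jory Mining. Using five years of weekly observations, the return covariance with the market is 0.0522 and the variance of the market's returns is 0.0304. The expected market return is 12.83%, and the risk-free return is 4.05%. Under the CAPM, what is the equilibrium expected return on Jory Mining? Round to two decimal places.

β = Cov(R_i, R_m) / Var(R_m) = 0.0522 / 0.0304 = 1.7171
MRP = 12.83% − 4.05% = 8.78%
E(R) = R_f + β × MRP = 4.05% + 1.7171 × 8.78% = 19.13%

19.13%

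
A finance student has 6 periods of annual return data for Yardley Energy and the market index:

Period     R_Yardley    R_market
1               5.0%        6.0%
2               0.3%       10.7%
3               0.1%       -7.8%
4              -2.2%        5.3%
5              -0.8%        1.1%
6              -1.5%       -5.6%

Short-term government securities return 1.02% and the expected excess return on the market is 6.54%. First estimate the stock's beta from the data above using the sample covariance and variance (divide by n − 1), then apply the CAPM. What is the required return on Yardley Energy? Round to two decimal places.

Mean R_i = (5.0 + 0.3 + 0.1 − 2.2 − 0.8 − 1.5) / 6 = 0.1500%
Mean R_m = (6.0 + 10.7 − 7.8 + 5.3 + 1.1 − 5.6) / 6 = 1.6167%
Σ(R_i − R̄_i)(R_m − R̄_m) = 26.8350  ⇒  Cov = 26.8350 / 5 = 5.3670
Σ(R_m − R̄_m)² = 256.3083  ⇒  Var(R_m) = 256.3083 / 5 = 51.2617
β = Cov / Var(R_m) = 5.3670 / 51.2617 = 0.1047
E(R) = R_f + β × MRP = 1.02% + 0.1047 × 6.54% = 1.70%

1.70%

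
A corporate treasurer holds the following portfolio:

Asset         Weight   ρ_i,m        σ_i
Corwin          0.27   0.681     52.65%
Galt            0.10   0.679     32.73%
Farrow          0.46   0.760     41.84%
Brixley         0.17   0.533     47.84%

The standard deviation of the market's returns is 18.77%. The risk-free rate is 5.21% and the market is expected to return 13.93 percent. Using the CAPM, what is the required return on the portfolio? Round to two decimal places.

19.55%

β_Corwin = 0.681 × 52.65% / 18.77% = 1.9102
β_Galt = 0.679 × 32.73% / 18.77% = 1.1840
β_Farrow = 0.760 × 41.84% / 18.77% = 1.6941
β_Brixley = 0.533 × 47.84% / 18.77% = 1.3585
β_P = Σ w_i β_i = 0.27×1.9102 + 0.10×1.1840 + 0.46×1.6941 + 0.17×1.3585 = 1.6444
MRP = 13.93% − 5.21% = 8.72%
E(R_P) = R_f + β_P × MRP = 5.21% + 1.6444 × 8.72% = 19.55%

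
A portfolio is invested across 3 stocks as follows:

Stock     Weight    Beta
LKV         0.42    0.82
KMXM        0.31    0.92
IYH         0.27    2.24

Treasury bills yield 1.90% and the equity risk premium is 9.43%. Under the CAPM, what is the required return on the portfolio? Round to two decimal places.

β_P = Σ w_i β_i = 0.42×0.82 + 0.31×0.92 + 0.27×2.24 = 1.2344
E(R_P) = R_f + β_P × MRP = 1.90% + 1.2344 × 9.43% = 13.54%

13.54%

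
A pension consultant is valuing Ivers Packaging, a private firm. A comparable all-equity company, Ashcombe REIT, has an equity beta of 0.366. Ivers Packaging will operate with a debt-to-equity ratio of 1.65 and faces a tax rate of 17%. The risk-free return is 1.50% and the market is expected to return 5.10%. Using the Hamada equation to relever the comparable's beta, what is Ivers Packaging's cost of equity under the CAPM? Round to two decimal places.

β_L = β_U × [1 + (1 − t)(D/E)] = 0.366 × [1 + (1 − 0.17) × 1.65]
    = 0.366 × [1 + 0.83 × 1.65] = 0.366 × 2.3695 = 0.8672
MRP = 5.10% − 1.50% = 3.60%
E(R) = R_f + β_L × MRP = 1.50% + 0.8672 × 3.60% = 4.62%

4.62%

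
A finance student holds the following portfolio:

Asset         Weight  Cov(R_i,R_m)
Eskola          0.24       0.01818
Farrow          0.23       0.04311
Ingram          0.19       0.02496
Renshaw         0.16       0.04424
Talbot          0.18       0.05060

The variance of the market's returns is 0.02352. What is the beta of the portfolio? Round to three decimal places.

1.497

β_Eskola = 0.01818 / 0.02352 = 0.7730
β_Farrow = 0.04311 / 0.02352 = 1.8329
β_Ingram = 0.02496 / 0.02352 = 1.0612
β_Renshaw = 0.04424 / 0.02352 = 1.8810
β_Talbot = 0.05060 / 0.02352 = 2.1514
β_P = Σ w_i β_i = 0.24×0.7730 + 0.23×1.8329 + 0.19×1.0612 + 0.16×1.8810 + 0.18×2.1514 = 1.4969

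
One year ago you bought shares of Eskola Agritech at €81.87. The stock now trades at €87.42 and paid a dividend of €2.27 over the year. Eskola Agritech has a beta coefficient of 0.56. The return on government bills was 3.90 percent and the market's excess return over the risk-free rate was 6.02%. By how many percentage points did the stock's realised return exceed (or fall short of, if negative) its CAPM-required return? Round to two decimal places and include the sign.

Realised HPR = (P1 + D1 − P0) / P0 = (87.42 + 2.27 − 81.87) / 81.87 = 7.82 / 81.87 = 9.5517%
CAPM required = R_f + β·MRP = 3.90% + 0.56 × 6.02% = 7.2712%
α = realised − required = 9.5517% − 7.2712% = +2.28%

+2.28%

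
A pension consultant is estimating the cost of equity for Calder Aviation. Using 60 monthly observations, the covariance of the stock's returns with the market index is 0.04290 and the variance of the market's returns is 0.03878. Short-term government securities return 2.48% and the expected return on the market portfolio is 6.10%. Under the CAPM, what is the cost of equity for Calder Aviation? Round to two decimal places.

6.48%

β = Cov(R_i, R_m) / Var(R_m) = 0.04290 / 0.03878 = 1.1062
MRP = 6.10% − 2.48% = 3.62%
E(R) = R_f + β × MRP = 2.48% + 1.1062 × 3.62% = 6.48%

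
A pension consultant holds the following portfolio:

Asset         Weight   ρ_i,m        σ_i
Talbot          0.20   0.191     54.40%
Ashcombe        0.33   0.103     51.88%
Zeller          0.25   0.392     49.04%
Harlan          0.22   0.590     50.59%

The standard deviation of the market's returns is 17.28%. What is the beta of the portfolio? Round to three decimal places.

β_Talbot = 0.191 × 54.40% / 17.28% = 0.6013
β_Ashcombe = 0.103 × 51.88% / 17.28% = 0.3092
β_Zeller = 0.392 × 49.04% / 17.28% = 1.1125
β_Harlan = 0.590 × 50.59% / 17.28% = 1.7273
β_P = Σ w_i β_i = 0.20×0.6013 + 0.33×0.3092 + 0.25×1.1125 + 0.22×1.7273 = 0.8804

0.880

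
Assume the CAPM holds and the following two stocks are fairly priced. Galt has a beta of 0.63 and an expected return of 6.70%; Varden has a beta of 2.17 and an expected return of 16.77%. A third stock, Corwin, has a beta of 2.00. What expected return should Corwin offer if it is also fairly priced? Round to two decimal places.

MRP (SML slope) = (16.77% − 6.70%) / (2.17 − 0.63) = 10.07% / 1.54 = 6.5390%
R_f (intercept) = 6.70% − 0.63 × 6.5390% = 2.5804%
E(R_Corwin) = R_f + β × MRP = 2.5804% + 2.00 × 6.5390% = 15.66%

15.66%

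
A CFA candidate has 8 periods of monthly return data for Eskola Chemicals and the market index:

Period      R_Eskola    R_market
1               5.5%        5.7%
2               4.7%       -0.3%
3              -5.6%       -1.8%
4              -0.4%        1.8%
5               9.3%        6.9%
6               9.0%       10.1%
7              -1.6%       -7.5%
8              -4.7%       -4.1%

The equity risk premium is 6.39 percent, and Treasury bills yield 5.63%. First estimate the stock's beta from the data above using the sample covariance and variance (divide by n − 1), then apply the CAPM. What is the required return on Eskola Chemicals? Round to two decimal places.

Mean R_i = (5.5 + 4.7 − 5.6 − 0.4 + 9.3 + 9.0 − 1.6 − 4.7) / 8 = 2.0250%
Mean R_m = (5.7 − 0.3 − 1.8 + 1.8 + 6.9 + 10.1 − 7.5 − 4.1) / 8 = 1.3500%
Σ(R_i − R̄_i)(R_m − R̄_m) = 203.7700  ⇒  Cov = 203.7700 / 7 = 29.1100
Σ(R_m − R̄_m)² = 247.1600  ⇒  Var(R_m) = 247.1600 / 7 = 35.3086
β = Cov / Var(R_m) = 29.1100 / 35.3086 = 0.8244
E(R) = R_f + β × MRP = 5.63% + 0.8244 × 6.39% = 10.90%

10.90%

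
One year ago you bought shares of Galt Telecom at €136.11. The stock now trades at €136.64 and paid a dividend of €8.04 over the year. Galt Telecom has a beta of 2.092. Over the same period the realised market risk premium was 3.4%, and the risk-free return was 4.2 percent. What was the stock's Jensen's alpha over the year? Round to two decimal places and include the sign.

-5.02%

Realised HPR = (P1 + D1 − P0) / P0 = (136.64 + 8.04 − 136.11) / 136.11 = 8.57 / 136.11 = 6.2964%
CAPM required = R_f + β·MRP = 4.2% + 2.092 × 3.4% = 11.3128%
α = realised − required = 6.2964% − 11.3128% = -5.02%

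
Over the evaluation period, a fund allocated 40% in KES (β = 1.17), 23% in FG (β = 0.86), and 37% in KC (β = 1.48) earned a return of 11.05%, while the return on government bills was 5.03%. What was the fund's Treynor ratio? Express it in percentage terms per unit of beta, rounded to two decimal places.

β_P = 0.40×1.17 + 0.23×0.86 + 0.37×1.48 = 1.2134
Treynor = (R_P − R_f) / β_P = (11.05% − 5.03%) / 1.2134 = 6.02% / 1.2134 = 4.96%

4.96%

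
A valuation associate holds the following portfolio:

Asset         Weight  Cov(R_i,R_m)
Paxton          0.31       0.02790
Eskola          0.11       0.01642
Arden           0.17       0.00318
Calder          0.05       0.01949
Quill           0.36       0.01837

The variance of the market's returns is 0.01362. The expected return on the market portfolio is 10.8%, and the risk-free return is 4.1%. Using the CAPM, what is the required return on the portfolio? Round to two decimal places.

13.24%

β_Paxton = 0.02790 / 0.01362 = 2.0485
β_Eskola = 0.01642 / 0.01362 = 1.2056
β_Arden = 0.00318 / 0.01362 = 0.2335
β_Calder = 0.01949 / 0.01362 = 1.4310
β_Quill = 0.01837 / 0.01362 = 1.3488
β_P = Σ w_i β_i = 0.31×2.0485 + 0.11×1.2056 + 0.17×0.2335 + 0.05×1.4310 + 0.36×1.3488 = 1.3645
MRP = 10.8% − 4.1% = 6.70%
E(R_P) = R_f + β_P × MRP = 4.1% + 1.3645 × 6.7% = 13.24%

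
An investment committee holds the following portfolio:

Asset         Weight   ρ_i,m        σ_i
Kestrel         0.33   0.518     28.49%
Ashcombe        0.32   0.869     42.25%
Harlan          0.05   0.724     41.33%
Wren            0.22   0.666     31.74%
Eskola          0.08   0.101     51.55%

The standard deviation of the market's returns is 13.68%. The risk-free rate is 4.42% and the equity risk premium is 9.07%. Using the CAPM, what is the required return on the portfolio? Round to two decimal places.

β_Kestrel = 0.518 × 28.49% / 13.68% = 1.0788
β_Ashcombe = 0.869 × 42.25% / 13.68% = 2.6839
β_Harlan = 0.724 × 41.33% / 13.68% = 2.1873
β_Wren = 0.666 × 31.74% / 13.68% = 1.5452
β_Eskola = 0.101 × 51.55% / 13.68% = 0.3806
β_P = Σ w_i β_i = 0.33×1.0788 + 0.32×2.6839 + 0.05×2.1873 + 0.22×1.5452 + 0.08×0.3806 = 1.6946
E(R_P) = R_f + β_P × MRP = 4.42% + 1.6946 × 9.07% = 19.79%

19.79%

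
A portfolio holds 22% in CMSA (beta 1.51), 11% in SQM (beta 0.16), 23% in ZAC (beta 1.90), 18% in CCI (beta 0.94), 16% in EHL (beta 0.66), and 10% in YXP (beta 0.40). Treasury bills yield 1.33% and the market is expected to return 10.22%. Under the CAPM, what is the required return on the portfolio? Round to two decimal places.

11.12%

β_P = Σ w_i β_i = 0.22×1.51 + 0.11×0.16 + 0.23×1.90 + 0.18×0.94 + 0.16×0.66 + 0.10×0.40 = 1.1016
MRP = 10.22% − 1.33% = 8.89%
E(R_P) = R_f + β_P × MRP = 1.33% + 1.1016 × 8.89% = 11.12%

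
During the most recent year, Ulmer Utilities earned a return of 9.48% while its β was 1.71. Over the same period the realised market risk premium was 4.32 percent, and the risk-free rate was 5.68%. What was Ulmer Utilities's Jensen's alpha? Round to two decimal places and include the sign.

CAPM benchmark = R_f + β(R_m − R_f) = 5.68% + 1.71 × 4.32% = 13.0672%
α = actual − benchmark = 9.48% − 13.0672% = -3.59%

-3.59%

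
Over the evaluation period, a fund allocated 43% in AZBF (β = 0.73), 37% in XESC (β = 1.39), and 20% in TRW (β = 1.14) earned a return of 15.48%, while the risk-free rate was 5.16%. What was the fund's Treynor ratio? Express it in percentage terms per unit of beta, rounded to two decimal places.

9.77%

β_P = 0.43×0.73 + 0.37×1.39 + 0.20×1.14 = 1.0562
Treynor = (R_P − R_f) / β_P = (15.48% − 5.16%) / 1.0562 = 10.32% / 1.0562 = 9.77%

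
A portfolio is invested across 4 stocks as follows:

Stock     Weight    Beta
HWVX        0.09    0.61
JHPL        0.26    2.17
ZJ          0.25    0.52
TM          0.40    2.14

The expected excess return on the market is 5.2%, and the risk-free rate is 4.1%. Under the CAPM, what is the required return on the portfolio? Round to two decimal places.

β_P = Σ w_i β_i = 0.09×0.61 + 0.26×2.17 + 0.25×0.52 + 0.40×2.14 = 1.6051
E(R_P) = R_f + β_P × MRP = 4.1% + 1.6051 × 5.2% = 12.45%

12.45%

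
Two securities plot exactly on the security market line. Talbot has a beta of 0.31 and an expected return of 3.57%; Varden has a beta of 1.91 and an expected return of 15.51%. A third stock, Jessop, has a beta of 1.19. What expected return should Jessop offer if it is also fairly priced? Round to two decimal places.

10.14%

MRP (SML slope) = (15.51% − 3.57%) / (1.91 − 0.31) = 11.94% / 1.60 = 7.4625%
R_f (intercept) = 3.57% − 0.31 × 7.4625% = 1.2566%
E(R_Jessop) = R_f + β × MRP = 1.2566% + 1.19 × 7.4625% = 10.14%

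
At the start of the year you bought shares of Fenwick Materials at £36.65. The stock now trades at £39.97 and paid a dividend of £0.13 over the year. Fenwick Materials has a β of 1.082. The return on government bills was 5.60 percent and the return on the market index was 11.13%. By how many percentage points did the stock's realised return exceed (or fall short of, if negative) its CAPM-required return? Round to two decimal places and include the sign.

Realised HPR = (P1 + D1 − P0) / P0 = (39.97 + 0.13 − 36.65) / 36.65 = 3.45 / 36.65 = 9.4134%
MRP = 11.13% − 5.60% = 5.53%
CAPM required = R_f + β·MRP = 5.60% + 1.082 × 5.53% = 11.58346%
α = realised − required = 9.4134% − 11.58346% = -2.17%

-2.17%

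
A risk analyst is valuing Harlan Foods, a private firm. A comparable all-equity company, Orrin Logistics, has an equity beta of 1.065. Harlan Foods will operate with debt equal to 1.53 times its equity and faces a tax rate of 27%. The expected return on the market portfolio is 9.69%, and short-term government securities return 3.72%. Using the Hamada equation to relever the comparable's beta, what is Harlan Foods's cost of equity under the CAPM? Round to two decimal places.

β_L = β_U × [1 + (1 − t)(D/E)] = 1.065 × [1 + (1 − 0.27) × 1.53]
    = 1.065 × [1 + 0.73 × 1.53] = 1.065 × 2.1169 = 2.2545
MRP = 9.69% − 3.72% = 5.97%
E(R) = R_f + β_L × MRP = 3.72% + 2.2545 × 5.97% = 17.18%

17.18%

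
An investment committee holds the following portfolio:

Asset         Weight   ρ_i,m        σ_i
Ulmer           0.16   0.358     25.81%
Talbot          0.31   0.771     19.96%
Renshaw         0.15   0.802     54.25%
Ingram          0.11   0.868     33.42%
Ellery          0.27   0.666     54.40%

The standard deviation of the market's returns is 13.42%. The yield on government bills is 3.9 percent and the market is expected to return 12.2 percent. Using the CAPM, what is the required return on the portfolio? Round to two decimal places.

β_Ulmer = 0.358 × 25.81% / 13.42% = 0.6885
β_Talbot = 0.771 × 19.96% / 13.42% = 1.1467
β_Renshaw = 0.802 × 54.25% / 13.42% = 3.2421
β_Ingram = 0.868 × 33.42% / 13.42% = 2.1616
β_Ellery = 0.666 × 54.40% / 13.42% = 2.6997
β_P = Σ w_i β_i = 0.16×0.6885 + 0.31×1.1467 + 0.15×3.2421 + 0.11×2.1616 + 0.27×2.6997 = 1.9186
MRP = 12.2% − 3.9% = 8.30%
E(R_P) = R_f + β_P × MRP = 3.9% + 1.9186 × 8.3% = 19.82%

19.82%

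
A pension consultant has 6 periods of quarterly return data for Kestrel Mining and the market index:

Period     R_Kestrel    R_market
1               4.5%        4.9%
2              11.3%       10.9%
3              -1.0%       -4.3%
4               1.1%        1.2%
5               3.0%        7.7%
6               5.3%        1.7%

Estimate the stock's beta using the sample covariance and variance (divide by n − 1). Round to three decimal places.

Mean R_i = (4.5 + 11.3 − 1.0 + 1.1 + 3.0 + 5.3) / 6 = 4.0333%
Mean R_m = (4.9 + 10.9 − 4.3 + 1.2 + 7.7 + 1.7) / 6 = 3.6833%
Σ(R_i − R̄_i)(R_m − R̄_m) = 93.8133  ⇒  Cov = 93.8133 / 5 = 18.7627
Σ(R_m − R̄_m)² = 143.5283  ⇒  Var(R_m) = 143.5283 / 5 = 28.7057
β = Cov / Var(R_m) = 18.7627 / 28.7057 = 0.6536

0.654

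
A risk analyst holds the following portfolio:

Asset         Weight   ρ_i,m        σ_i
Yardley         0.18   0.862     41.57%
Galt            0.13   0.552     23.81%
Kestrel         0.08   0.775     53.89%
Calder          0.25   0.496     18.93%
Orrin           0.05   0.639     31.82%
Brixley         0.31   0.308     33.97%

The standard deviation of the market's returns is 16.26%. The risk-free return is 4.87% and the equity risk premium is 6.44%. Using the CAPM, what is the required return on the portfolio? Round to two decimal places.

β_Yardley = 0.862 × 41.57% / 16.26% = 2.2038
β_Galt = 0.552 × 23.81% / 16.26% = 0.8083
β_Kestrel = 0.775 × 53.89% / 16.26% = 2.5686
β_Calder = 0.496 × 18.93% / 16.26% = 0.5774
β_Orrin = 0.639 × 31.82% / 16.26% = 1.2505
β_Brixley = 0.308 × 33.97% / 16.26% = 0.6435
β_P = Σ w_i β_i = 0.18×2.2038 + 0.13×0.8083 + 0.08×2.5686 + 0.25×0.5774 + 0.05×1.2505 + 0.31×0.6435 = 1.1136
E(R_P) = R_f + β_P × MRP = 4.87% + 1.1136 × 6.44% = 12.04%

12.04%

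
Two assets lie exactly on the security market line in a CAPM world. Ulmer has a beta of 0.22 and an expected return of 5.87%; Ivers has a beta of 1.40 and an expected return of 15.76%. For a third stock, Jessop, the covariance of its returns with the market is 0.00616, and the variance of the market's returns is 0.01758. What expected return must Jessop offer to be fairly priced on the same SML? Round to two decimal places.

6.96%

MRP = (15.76% − 5.87%) / (1.40 − 0.22) = 8.3814%
R_f = 5.87% − 0.22 × 8.3814% = 4.0261%
β_Jessop = Cov / Var(R_m) = 0.00616 / 0.01758 = 0.3504
E(R_Jessop) = R_f + β × MRP = 4.0261% + 0.3504 × 8.3814% = 6.96%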